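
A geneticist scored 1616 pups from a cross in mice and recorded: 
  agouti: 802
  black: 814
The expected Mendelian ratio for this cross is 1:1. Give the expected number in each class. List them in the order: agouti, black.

Total ratio parts = 2. Expected numbers out of 1616:
  agouti: 1616 × 1/2 = 808
  black: 1616 × 1/2 = 808

808, 808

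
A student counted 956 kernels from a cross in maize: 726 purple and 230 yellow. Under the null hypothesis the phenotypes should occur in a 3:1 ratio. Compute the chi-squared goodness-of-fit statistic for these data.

The 3:1 ratio has 4 parts, so with N = 956 the expected counts are:
  purple: 956 × 3/4 = 717
  yellow: 956 × 1/4 = 239
χ² = Σ (O − E)² / E
  purple: (726 − 717)² / 717 = 0.1130
  yellow: (230 − 239)² / 239 = 0.3389
χ² = 0.1130 + 0.3389 = 0.4519 ≈ 0.452

0.452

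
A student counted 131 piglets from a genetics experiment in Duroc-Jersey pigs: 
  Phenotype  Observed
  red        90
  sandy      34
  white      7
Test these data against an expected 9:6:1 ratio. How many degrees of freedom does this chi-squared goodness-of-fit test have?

A goodness-of-fit test with 3 phenotype classes has df = 3 − 1 = 2.

2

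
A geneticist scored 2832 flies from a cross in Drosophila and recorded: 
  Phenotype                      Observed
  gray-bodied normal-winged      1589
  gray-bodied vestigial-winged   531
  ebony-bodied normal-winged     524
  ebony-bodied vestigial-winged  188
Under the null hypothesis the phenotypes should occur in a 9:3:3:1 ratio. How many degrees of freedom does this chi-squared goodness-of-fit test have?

3

A goodness-of-fit test with 4 phenotype classes has df = 4 − 1 = 3.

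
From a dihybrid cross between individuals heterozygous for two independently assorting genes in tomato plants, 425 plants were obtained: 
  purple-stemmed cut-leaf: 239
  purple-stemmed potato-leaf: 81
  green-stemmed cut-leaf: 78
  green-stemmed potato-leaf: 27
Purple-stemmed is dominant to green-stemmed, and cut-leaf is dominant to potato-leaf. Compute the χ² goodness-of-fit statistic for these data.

0.065

A dihybrid F₂ with independent assortment and complete dominance at both loci gives a 9:3:3:1 phenotypic ratio.
Total ratio parts = 16. Expected numbers out of 425:
  purple-stemmed cut-leaf: 425 × 9/16 = 239.0625
  purple-stemmed potato-leaf: 425 × 3/16 = 79.6875
  green-stemmed cut-leaf: 425 × 3/16 = 79.6875
  green-stemmed potato-leaf: 425 × 1/16 = 26.5625
χ² = Σ (O − E)² / E
  purple-stemmed cut-leaf: (239 − 239.0625)² / 239.0625 = 0.0000
  purple-stemmed potato-leaf: (81 − 79.6875)² / 79.6875 = 0.0216
  green-stemmed cut-leaf: (78 − 79.6875)² / 79.6875 = 0.0357
  green-stemmed potato-leaf: (27 − 26.5625)² / 26.5625 = 0.0072
χ² = 0.0000 + 0.0216 + 0.0357 + 0.0072 = 0.0645 ≈ 0.065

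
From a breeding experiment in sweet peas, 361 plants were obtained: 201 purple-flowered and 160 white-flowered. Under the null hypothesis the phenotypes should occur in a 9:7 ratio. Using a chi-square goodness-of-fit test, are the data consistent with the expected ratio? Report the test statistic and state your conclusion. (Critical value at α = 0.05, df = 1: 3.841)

Expected counts for N = 361 under a 9:7 ratio (total parts = 16):
  purple-flowered: 361 × 9/16 = 203.0625
  white-flowered: 361 × 7/16 = 157.9375
χ² = Σ (O − E)² / E
  purple-flowered: (201 − 203.0625)² / 203.0625 = 0.0209
  white-flowered: (160 − 157.9375)² / 157.9375 = 0.0269
χ² = 0.0209 + 0.0269 = 0.0478 ≈ 0.048
Degrees of freedom = 2 − 1 = 1; critical value at α = 0.05 is 3.841.
Since 0.048 < 3.841, we fail to reject the null hypothesis — the data are consistent with the 9:7 ratio.

0.048; consistent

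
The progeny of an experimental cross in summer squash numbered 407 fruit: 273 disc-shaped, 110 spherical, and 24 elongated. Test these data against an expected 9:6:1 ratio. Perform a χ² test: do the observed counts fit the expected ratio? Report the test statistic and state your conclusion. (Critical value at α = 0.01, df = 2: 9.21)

Expected counts for N = 407 under a 9:6:1 ratio (total parts = 16):
  disc-shaped: 407 × 9/16 = 228.9375
  spherical: 407 × 6/16 = 152.625
  elongated: 407 × 1/16 = 25.4375
χ² = Σ (O − E)² / E
  disc-shaped: (273 − 228.9375)² / 228.9375 = 8.4805
  spherical: (110 − 152.625)² / 152.625 = 11.9043
  elongated: (24 − 25.4375)² / 25.4375 = 0.0812
χ² = 8.4805 + 11.9043 + 0.0812 = 20.466
Degrees of freedom = 3 − 1 = 2; critical value at α = 0.01 is 9.21.
Since 20.466 > 9.21, we reject the null hypothesis — the data do not fit the 9:6:1 ratio.

20.466; not consistent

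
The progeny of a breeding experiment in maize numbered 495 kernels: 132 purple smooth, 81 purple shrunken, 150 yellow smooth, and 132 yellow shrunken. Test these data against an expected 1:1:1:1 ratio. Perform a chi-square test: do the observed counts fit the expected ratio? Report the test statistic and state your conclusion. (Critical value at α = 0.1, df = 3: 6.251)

21.436; not consistent

Under the 1:1:1:1 hypothesis (Σ ratio = 4, N = 495):
  purple smooth: 495 × 1/4 = 123.75
  purple shrunken: 495 × 1/4 = 123.75
  yellow smooth: 495 × 1/4 = 123.75
  yellow shrunken: 495 × 1/4 = 123.75
χ² = Σ (O − E)² / E
  purple smooth: (132 − 123.75)² / 123.75 = 0.5500
  purple shrunken: (81 − 123.75)² / 123.75 = 14.7682
  yellow smooth: (150 − 123.75)² / 123.75 = 5.5682
  yellow shrunken: (132 − 123.75)² / 123.75 = 0.5500
χ² = 0.5500 + 14.7682 + 5.5682 + 0.5500 = 21.4364 ≈ 21.436
Degrees of freedom = 4 − 1 = 3; critical value at α = 0.1 is 6.251.
Since 21.436 > 6.251, we reject the null hypothesis — the data do not fit the 1:1:1:1 ratio.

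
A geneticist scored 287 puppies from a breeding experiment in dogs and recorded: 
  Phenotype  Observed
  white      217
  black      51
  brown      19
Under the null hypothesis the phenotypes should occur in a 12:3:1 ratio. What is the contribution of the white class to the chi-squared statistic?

The 12:3:1 ratio has 16 parts, so with N = 287 the expected counts are:
  white: 287 × 12/16 = 215.25
  black: 287 × 3/16 = 53.8125
  brown: 287 × 1/16 = 17.9375
Contribution of white: (217 − 215.25)² / 215.25 = 0.0142

0.014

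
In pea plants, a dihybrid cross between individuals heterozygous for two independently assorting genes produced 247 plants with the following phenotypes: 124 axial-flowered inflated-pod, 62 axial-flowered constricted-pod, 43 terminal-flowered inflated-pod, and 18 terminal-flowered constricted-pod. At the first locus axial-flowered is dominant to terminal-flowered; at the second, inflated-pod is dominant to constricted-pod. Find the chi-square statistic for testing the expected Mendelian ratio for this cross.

A dihybrid F₂ with independent assortment and complete dominance at both loci gives a 9:3:3:1 phenotypic ratio.
The 9:3:3:1 ratio has 16 parts, so with N = 247 the expected counts are:
  axial-flowered inflated-pod: 247 × 9/16 = 138.9375
  axial-flowered constricted-pod: 247 × 3/16 = 46.3125
  terminal-flowered inflated-pod: 247 × 3/16 = 46.3125
  terminal-flowered constricted-pod: 247 × 1/16 = 15.4375
χ² = Σ (O − E)² / E
  axial-flowered inflated-pod: (124 − 138.9375)² / 138.9375 = 1.6060
  axial-flowered constricted-pod: (62 − 46.3125)² / 46.3125 = 5.3138
  terminal-flowered inflated-pod: (43 − 46.3125)² / 46.3125 = 0.2369
  terminal-flowered constricted-pod: (18 − 15.4375)² / 15.4375 = 0.4254
χ² = 1.6060 + 5.3138 + 0.2369 + 0.4254 = 7.5821 ≈ 7.582

7.582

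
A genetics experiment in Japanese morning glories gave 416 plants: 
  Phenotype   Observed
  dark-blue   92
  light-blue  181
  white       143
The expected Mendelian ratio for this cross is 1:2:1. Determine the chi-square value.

19.514

Total ratio parts = 4. Expected numbers out of 416:
  dark-blue: 416 × 1/4 = 104
  light-blue: 416 × 2/4 = 208
  white: 416 × 1/4 = 104
χ² = Σ (O − E)² / E
  dark-blue: (92 − 104)² / 104 = 1.3846
  light-blue: (181 − 208)² / 208 = 3.5048
  white: (143 − 104)² / 104 = 14.6250
χ² = 1.3846 + 3.5048 + 14.6250 = 19.5144 ≈ 19.514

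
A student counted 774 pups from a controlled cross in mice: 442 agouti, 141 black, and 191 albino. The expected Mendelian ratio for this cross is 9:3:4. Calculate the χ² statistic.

The 9:3:4 ratio has 16 parts, so with N = 774 the expected counts are:
  agouti: 774 × 9/16 = 435.375
  black: 774 × 3/16 = 145.125
  albino: 774 × 4/16 = 193.5
χ² = Σ (O − E)² / E
  agouti: (442 − 435.375)² / 435.375 = 0.1008
  black: (141 − 145.125)² / 145.125 = 0.1172
  albino: (191 − 193.5)² / 193.5 = 0.0323
χ² = 0.1008 + 0.1172 + 0.0323 = 0.2503 ≈ 0.250

0.250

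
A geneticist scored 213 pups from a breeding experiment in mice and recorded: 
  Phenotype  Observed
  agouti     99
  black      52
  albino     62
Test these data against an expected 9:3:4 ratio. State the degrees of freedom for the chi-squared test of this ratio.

2

A goodness-of-fit test with 3 phenotype classes has df = 3 − 1 = 2.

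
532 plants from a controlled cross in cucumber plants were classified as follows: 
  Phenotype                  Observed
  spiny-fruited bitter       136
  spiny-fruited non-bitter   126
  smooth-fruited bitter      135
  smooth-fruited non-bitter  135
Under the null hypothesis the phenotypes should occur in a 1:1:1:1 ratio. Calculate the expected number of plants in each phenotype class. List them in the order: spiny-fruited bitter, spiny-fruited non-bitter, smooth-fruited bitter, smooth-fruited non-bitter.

Total ratio parts = 4. Expected numbers out of 532:
  spiny-fruited bitter: 532 × 1/4 = 133
  spiny-fruited non-bitter: 532 × 1/4 = 133
  smooth-fruited bitter: 532 × 1/4 = 133
  smooth-fruited non-bitter: 532 × 1/4 = 133

133, 133, 133, 133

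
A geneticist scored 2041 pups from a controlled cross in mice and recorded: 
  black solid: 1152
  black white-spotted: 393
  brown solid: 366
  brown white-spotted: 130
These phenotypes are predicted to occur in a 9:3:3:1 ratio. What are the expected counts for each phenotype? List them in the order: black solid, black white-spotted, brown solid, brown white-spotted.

1148.0625, 382.6875, 382.6875, 127.5625

The 9:3:3:1 ratio has 16 parts, so with N = 2041 the expected counts are:
  black solid: 2041 × 9/16 = 1148.0625
  black white-spotted: 2041 × 3/16 = 382.6875
  brown solid: 2041 × 3/16 = 382.6875
  brown white-spotted: 2041 × 1/16 = 127.5625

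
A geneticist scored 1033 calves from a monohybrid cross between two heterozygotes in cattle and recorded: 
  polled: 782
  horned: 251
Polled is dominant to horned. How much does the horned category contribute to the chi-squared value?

0.204

For a monohybrid cross between heterozygotes with complete dominance, the expected phenotypic ratio is 3:1.
Expected counts for N = 1033 under a 3:1 ratio (total parts = 4):
  polled: 1033 × 3/4 = 774.75
  horned: 1033 × 1/4 = 258.25
Contribution of horned: (251 − 258.25)² / 258.25 = 0.2035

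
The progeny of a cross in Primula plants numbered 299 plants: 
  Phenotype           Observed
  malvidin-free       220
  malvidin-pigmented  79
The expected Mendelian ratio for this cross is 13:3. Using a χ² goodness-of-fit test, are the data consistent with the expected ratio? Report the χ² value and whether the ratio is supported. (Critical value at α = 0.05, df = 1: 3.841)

11.550; not consistent

Expected counts for N = 299 under a 13:3 ratio (total parts = 16):
  malvidin-free: 299 × 13/16 = 242.9375
  malvidin-pigmented: 299 × 3/16 = 56.0625
χ² = Σ (O − E)² / E
  malvidin-free: (220 − 242.9375)² / 242.9375 = 2.1657
  malvidin-pigmented: (79 − 56.0625)² / 56.0625 = 9.3847
χ² = 2.1657 + 9.3847 = 11.5504 ≈ 11.550
Degrees of freedom = 2 − 1 = 1; critical value at α = 0.05 is 3.841.
Since 11.550 > 3.841, we reject the null hypothesis — the data do not fit the 13:3 ratio.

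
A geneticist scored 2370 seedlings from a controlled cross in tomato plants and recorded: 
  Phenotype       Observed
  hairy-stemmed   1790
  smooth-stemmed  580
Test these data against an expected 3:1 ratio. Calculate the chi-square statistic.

0.352

Expected counts for N = 2370 under a 3:1 ratio (total parts = 4):
  hairy-stemmed: 2370 × 3/4 = 1777.5
  smooth-stemmed: 2370 × 1/4 = 592.5
χ² = Σ (O − E)² / E
  hairy-stemmed: (1790 − 1777.5)² / 1777.5 = 0.0879
  smooth-stemmed: (580 − 592.5)² / 592.5 = 0.2637
χ² = 0.0879 + 0.2637 = 0.3516 ≈ 0.352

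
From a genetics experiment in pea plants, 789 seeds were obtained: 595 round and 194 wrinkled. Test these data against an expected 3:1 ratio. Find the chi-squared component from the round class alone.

The 3:1 ratio has 4 parts, so with N = 789 the expected counts are:
  round: 789 × 3/4 = 591.75
  wrinkled: 789 × 1/4 = 197.25
Contribution of round: (595 − 591.75)² / 591.75 = 0.0178

0.018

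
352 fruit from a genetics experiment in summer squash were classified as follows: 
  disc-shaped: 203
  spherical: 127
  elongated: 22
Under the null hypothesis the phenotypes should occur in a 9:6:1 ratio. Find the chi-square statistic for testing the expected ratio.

Expected counts for N = 352 under a 9:6:1 ratio (total parts = 16):
  disc-shaped: 352 × 9/16 = 198
  spherical: 352 × 6/16 = 132
  elongated: 352 × 1/16 = 22
χ² = Σ (O − E)² / E
  disc-shaped: (203 − 198)² / 198 = 0.1263
  spherical: (127 − 132)² / 132 = 0.1894
  elongated: (22 − 22)² / 22 = 0.0000
χ² = 0.1263 + 0.1894 + 0.0000 = 0.3157 ≈ 0.316

0.316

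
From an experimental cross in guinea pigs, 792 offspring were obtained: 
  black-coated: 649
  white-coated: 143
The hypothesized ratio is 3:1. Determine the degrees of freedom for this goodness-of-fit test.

A goodness-of-fit test with 2 phenotype classes has df = 2 − 1 = 1.

1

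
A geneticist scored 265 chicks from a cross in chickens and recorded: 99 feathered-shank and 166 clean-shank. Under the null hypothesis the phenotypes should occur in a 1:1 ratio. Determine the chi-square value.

Total ratio parts = 2. Expected numbers out of 265:
  feathered-shank: 265 × 1/2 = 132.5
  clean-shank: 265 × 1/2 = 132.5
χ² = Σ (O − E)² / E
  feathered-shank: (99 − 132.5)² / 132.5 = 8.4698
  clean-shank: (166 − 132.5)² / 132.5 = 8.4698
χ² = 8.4698 + 8.4698 = 16.9396 ≈ 16.940

16.940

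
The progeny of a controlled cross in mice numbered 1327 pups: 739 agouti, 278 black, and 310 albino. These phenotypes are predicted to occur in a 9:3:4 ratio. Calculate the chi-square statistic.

4.924

Expected counts for N = 1327 under a 9:3:4 ratio (total parts = 16):
  agouti: 1327 × 9/16 = 746.4375
  black: 1327 × 3/16 = 248.8125
  albino: 1327 × 4/16 = 331.75
χ² = Σ (O − E)² / E
  agouti: (739 − 746.4375)² / 746.4375 = 0.0741
  black: (278 − 248.8125)² / 248.8125 = 3.4239
  albino: (310 − 331.75)² / 331.75 = 1.4260
χ² = 0.0741 + 3.4239 + 1.4260 = 4.924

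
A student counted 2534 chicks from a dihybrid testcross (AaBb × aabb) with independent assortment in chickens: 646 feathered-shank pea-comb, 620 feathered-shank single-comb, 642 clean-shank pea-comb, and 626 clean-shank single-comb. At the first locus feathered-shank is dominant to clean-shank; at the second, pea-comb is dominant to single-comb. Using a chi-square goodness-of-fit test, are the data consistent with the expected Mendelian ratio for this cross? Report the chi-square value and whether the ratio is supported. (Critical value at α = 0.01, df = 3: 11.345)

0.737; consistent

A dihybrid testcross with independent assortment gives a 1:1:1:1 ratio.
Expected counts for N = 2534 under a 1:1:1:1 ratio (total parts = 4):
  feathered-shank pea-comb: 2534 × 1/4 = 633.5
  feathered-shank single-comb: 2534 × 1/4 = 633.5
  clean-shank pea-comb: 2534 × 1/4 = 633.5
  clean-shank single-comb: 2534 × 1/4 = 633.5
χ² = Σ (O − E)² / E
  feathered-shank pea-comb: (646 − 633.5)² / 633.5 = 0.2466
  feathered-shank single-comb: (620 − 633.5)² / 633.5 = 0.2877
  clean-shank pea-comb: (642 − 633.5)² / 633.5 = 0.1140
  clean-shank single-comb: (626 − 633.5)² / 633.5 = 0.0888
χ² = 0.2466 + 0.2877 + 0.1140 + 0.0888 = 0.7371 ≈ 0.737
Degrees of freedom = 4 − 1 = 3; critical value at α = 0.01 is 11.345.
Since 0.737 < 11.345, we fail to reject the null hypothesis — the data are consistent with the 1:1:1:1 ratio.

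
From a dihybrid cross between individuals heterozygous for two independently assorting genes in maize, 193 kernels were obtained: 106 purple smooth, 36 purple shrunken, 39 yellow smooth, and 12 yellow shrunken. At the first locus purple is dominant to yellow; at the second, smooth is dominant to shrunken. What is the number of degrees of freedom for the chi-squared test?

3

A dihybrid F₂ with independent assortment and complete dominance at both loci gives a 9:3:3:1 phenotypic ratio.
A goodness-of-fit test with 4 phenotype classes has df = 4 − 1 = 3.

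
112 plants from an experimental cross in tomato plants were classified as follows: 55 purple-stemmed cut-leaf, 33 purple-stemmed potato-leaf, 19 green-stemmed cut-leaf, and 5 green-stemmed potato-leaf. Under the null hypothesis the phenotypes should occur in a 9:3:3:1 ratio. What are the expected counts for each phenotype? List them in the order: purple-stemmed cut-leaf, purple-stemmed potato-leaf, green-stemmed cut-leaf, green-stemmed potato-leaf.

63, 21, 21, 7

Expected counts for N = 112 under a 9:3:3:1 ratio (total parts = 16):
  purple-stemmed cut-leaf: 112 × 9/16 = 63
  purple-stemmed potato-leaf: 112 × 3/16 = 21
  green-stemmed cut-leaf: 112 × 3/16 = 21
  green-stemmed potato-leaf: 112 × 1/16 = 7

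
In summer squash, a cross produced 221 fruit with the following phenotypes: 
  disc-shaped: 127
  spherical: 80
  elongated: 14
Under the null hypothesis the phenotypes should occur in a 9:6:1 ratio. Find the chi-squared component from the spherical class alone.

The 9:6:1 ratio has 16 parts, so with N = 221 the expected counts are:
  disc-shaped: 221 × 9/16 = 124.3125
  spherical: 221 × 6/16 = 82.875
  elongated: 221 × 1/16 = 13.8125
Contribution of spherical: (80 − 82.875)² / 82.875 = 0.0997

0.100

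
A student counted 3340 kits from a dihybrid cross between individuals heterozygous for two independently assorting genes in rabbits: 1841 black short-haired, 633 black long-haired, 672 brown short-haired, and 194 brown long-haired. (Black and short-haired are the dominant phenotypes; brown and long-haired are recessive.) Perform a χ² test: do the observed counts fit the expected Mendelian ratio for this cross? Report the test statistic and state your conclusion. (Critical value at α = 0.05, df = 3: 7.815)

5.216; consistent

A dihybrid F₂ with independent assortment and complete dominance at both loci gives a 9:3:3:1 phenotypic ratio.
The 9:3:3:1 ratio has 16 parts, so with N = 3340 the expected counts are:
  black short-haired: 3340 × 9/16 = 1878.75
  black long-haired: 3340 × 3/16 = 626.25
  brown short-haired: 3340 × 3/16 = 626.25
  brown long-haired: 3340 × 1/16 = 208.75
χ² = Σ (O − E)² / E
  black short-haired: (1841 − 1878.75)² / 1878.75 = 0.7585
  black long-haired: (633 − 626.25)² / 626.25 = 0.0728
  brown short-haired: (672 − 626.25)² / 626.25 = 3.3422
  brown long-haired: (194 − 208.75)² / 208.75 = 1.0422
χ² = 0.7585 + 0.0728 + 3.3422 + 1.0422 = 5.2157 ≈ 5.216
Degrees of freedom = 4 − 1 = 3; critical value at α = 0.05 is 7.815.
Since 5.216 < 7.815, we fail to reject the null hypothesis — the data are consistent with the 9:3:3:1 ratio.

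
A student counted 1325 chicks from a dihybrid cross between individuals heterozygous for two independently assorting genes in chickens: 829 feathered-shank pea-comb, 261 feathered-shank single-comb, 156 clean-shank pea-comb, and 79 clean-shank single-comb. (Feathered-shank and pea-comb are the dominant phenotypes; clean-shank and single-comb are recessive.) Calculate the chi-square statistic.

44.601

A dihybrid F₂ with independent assortment and complete dominance at both loci gives a 9:3:3:1 phenotypic ratio.
Total ratio parts = 16. Expected numbers out of 1325:
  feathered-shank pea-comb: 1325 × 9/16 = 745.3125
  feathered-shank single-comb: 1325 × 3/16 = 248.4375
  clean-shank pea-comb: 1325 × 3/16 = 248.4375
  clean-shank single-comb: 1325 × 1/16 = 82.8125
χ² = Σ (O − E)² / E
  feathered-shank pea-comb: (829 − 745.3125)² / 745.3125 = 9.3969
  feathered-shank single-comb: (261 − 248.4375)² / 248.4375 = 0.6352
  clean-shank pea-comb: (156 − 248.4375)² / 248.4375 = 34.3937
  clean-shank single-comb: (79 − 82.8125)² / 82.8125 = 0.1755
χ² = 9.3969 + 0.6352 + 34.3937 + 0.1755 = 44.6013 ≈ 44.601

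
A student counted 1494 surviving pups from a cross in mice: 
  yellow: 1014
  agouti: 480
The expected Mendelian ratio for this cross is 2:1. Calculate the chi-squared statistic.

The 2:1 ratio has 3 parts, so with N = 1494 the expected counts are:
  yellow: 1494 × 2/3 = 996
  agouti: 1494 × 1/3 = 498
χ² = Σ (O − E)² / E
  yellow: (1014 − 996)² / 996 = 0.3253
  agouti: (480 − 498)² / 498 = 0.6506
χ² = 0.3253 + 0.6506 = 0.9759 ≈ 0.976

0.976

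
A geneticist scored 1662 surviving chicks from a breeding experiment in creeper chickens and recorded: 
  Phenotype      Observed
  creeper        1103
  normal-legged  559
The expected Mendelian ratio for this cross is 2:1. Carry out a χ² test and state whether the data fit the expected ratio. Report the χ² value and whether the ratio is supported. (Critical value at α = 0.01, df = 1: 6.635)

Total ratio parts = 3. Expected numbers out of 1662:
  creeper: 1662 × 2/3 = 1108
  normal-legged: 1662 × 1/3 = 554
χ² = Σ (O − E)² / E
  creeper: (1103 − 1108)² / 1108 = 0.0226
  normal-legged: (559 − 554)² / 554 = 0.0451
χ² = 0.0226 + 0.0451 = 0.0677 ≈ 0.068
Degrees of freedom = 2 − 1 = 1; critical value at α = 0.01 is 6.635.
Since 0.068 < 6.635, we fail to reject the null hypothesis — the data are consistent with the 2:1 ratio.

0.068; consistent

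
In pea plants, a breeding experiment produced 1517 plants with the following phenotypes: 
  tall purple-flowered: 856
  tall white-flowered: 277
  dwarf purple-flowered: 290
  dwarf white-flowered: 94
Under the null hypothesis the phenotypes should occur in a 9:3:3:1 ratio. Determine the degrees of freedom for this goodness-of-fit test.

A goodness-of-fit test with 4 phenotype classes has df = 4 − 1 = 3.

3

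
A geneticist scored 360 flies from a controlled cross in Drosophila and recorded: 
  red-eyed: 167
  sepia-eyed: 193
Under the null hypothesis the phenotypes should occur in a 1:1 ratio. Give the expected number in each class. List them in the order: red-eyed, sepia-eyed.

180, 180

The 1:1 ratio has 2 parts, so with N = 360 the expected counts are:
  red-eyed: 360 × 1/2 = 180
  sepia-eyed: 360 × 1/2 = 180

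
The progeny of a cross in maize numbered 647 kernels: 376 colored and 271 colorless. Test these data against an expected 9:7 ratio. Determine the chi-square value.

The 9:7 ratio has 16 parts, so with N = 647 the expected counts are:
  colored: 647 × 9/16 = 363.9375
  colorless: 647 × 7/16 = 283.0625
χ² = Σ (O − E)² / E
  colored: (376 − 363.9375)² / 363.9375 = 0.3998
  colorless: (271 − 283.0625)² / 283.0625 = 0.5140
χ² = 0.3998 + 0.5140 = 0.9138 ≈ 0.914

0.914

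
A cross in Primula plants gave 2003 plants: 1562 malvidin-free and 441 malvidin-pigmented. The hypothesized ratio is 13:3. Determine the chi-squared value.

14.033

The 13:3 ratio has 16 parts, so with N = 2003 the expected counts are:
  malvidin-free: 2003 × 13/16 = 1627.4375
  malvidin-pigmented: 2003 × 3/16 = 375.5625
χ² = Σ (O − E)² / E
  malvidin-free: (1562 − 1627.4375)² / 1627.4375 = 2.6312
  malvidin-pigmented: (441 − 375.5625)² / 375.5625 = 11.4017
χ² = 2.6312 + 11.4017 = 14.0329 ≈ 14.033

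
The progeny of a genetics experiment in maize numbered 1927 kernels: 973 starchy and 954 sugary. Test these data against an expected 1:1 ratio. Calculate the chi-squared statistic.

0.187

Expected counts for N = 1927 under a 1:1 ratio (total parts = 2):
  starchy: 1927 × 1/2 = 963.5
  sugary: 1927 × 1/2 = 963.5
χ² = Σ (O − E)² / E
  starchy: (973 − 963.5)² / 963.5 = 0.0937
  sugary: (954 − 963.5)² / 963.5 = 0.0937
χ² = 0.0937 + 0.0937 = 0.1874 ≈ 0.187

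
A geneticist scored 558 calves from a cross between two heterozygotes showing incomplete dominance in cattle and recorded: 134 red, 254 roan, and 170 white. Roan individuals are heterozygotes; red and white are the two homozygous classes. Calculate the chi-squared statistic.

9.125

With incomplete dominance, a heterozygote × heterozygote cross gives a 1:2:1 phenotypic ratio.
Under the 1:2:1 hypothesis (Σ ratio = 4, N = 558):
  red: 558 × 1/4 = 139.5
  roan: 558 × 2/4 = 279
  white: 558 × 1/4 = 139.5
χ² = Σ (O − E)² / E
  red: (134 − 139.5)² / 139.5 = 0.2168
  roan: (254 − 279)² / 279 = 2.2401
  white: (170 − 139.5)² / 139.5 = 6.6685
χ² = 0.2168 + 2.2401 + 6.6685 = 9.1254 ≈ 9.125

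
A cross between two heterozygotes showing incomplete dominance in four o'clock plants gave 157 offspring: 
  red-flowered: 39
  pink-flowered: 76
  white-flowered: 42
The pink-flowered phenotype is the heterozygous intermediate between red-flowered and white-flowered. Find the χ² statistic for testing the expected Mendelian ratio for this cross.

With incomplete dominance, a heterozygote × heterozygote cross gives a 1:2:1 phenotypic ratio.
Total ratio parts = 4. Expected numbers out of 157:
  red-flowered: 157 × 1/4 = 39.25
  pink-flowered: 157 × 2/4 = 78.5
  white-flowered: 157 × 1/4 = 39.25
χ² = Σ (O − E)² / E
  red-flowered: (39 − 39.25)² / 39.25 = 0.0016
  pink-flowered: (76 − 78.5)² / 78.5 = 0.0796
  white-flowered: (42 − 39.25)² / 39.25 = 0.1927
χ² = 0.0016 + 0.0796 + 0.1927 = 0.2739 ≈ 0.274

0.274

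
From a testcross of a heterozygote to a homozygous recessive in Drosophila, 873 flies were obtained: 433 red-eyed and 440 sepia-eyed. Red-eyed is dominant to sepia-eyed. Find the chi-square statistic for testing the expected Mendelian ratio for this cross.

A testcross of a heterozygote (Aa × aa) gives a 1:1 phenotypic ratio.
The 1:1 ratio has 2 parts, so with N = 873 the expected counts are:
  red-eyed: 873 × 1/2 = 436.5
  sepia-eyed: 873 × 1/2 = 436.5
χ² = Σ (O − E)² / E
  red-eyed: (433 − 436.5)² / 436.5 = 0.0281
  sepia-eyed: (440 − 436.5)² / 436.5 = 0.0281
χ² = 0.0281 + 0.0281 = 0.0562 ≈ 0.056

0.056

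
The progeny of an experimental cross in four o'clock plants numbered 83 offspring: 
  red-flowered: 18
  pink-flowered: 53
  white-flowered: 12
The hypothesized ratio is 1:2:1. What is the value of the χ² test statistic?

Total ratio parts = 4. Expected numbers out of 83:
  red-flowered: 83 × 1/4 = 20.75
  pink-flowered: 83 × 2/4 = 41.5
  white-flowered: 83 × 1/4 = 20.75
χ² = Σ (O − E)² / E
  red-flowered: (18 − 20.75)² / 20.75 = 0.3645
  pink-flowered: (53 − 41.5)² / 41.5 = 3.1867
  white-flowered: (12 − 20.75)² / 20.75 = 3.6898
χ² = 0.3645 + 3.1867 + 3.6898 = 7.241

7.241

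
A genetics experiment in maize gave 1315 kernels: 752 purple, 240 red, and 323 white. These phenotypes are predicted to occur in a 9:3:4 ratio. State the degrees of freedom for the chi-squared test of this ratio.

A goodness-of-fit test with 3 phenotype classes has df = 3 − 1 = 2.

2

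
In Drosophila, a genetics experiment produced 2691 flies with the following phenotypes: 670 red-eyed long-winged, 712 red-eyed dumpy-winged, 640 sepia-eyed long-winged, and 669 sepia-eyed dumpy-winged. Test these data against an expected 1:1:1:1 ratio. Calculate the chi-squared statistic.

3.916

The 1:1:1:1 ratio has 4 parts, so with N = 2691 the expected counts are:
  red-eyed long-winged: 2691 × 1/4 = 672.75
  red-eyed dumpy-winged: 2691 × 1/4 = 672.75
  sepia-eyed long-winged: 2691 × 1/4 = 672.75
  sepia-eyed dumpy-winged: 2691 × 1/4 = 672.75
χ² = Σ (O − E)² / E
  red-eyed long-winged: (670 − 672.75)² / 672.75 = 0.0112
  red-eyed dumpy-winged: (712 − 672.75)² / 672.75 = 2.2899
  sepia-eyed long-winged: (640 − 672.75)² / 672.75 = 1.5943
  sepia-eyed dumpy-winged: (669 − 672.75)² / 672.75 = 0.0209
χ² = 0.0112 + 2.2899 + 1.5943 + 0.0209 = 3.9163 ≈ 3.916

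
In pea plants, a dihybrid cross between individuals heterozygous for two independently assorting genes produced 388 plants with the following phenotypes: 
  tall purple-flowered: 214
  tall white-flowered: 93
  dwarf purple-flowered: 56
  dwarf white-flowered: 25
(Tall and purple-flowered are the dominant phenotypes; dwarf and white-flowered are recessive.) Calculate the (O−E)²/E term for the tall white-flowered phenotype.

5.637

A dihybrid F₂ with independent assortment and complete dominance at both loci gives a 9:3:3:1 phenotypic ratio.
Expected counts for N = 388 under a 9:3:3:1 ratio (total parts = 16):
  tall purple-flowered: 388 × 9/16 = 218.25
  tall white-flowered: 388 × 3/16 = 72.75
  dwarf purple-flowered: 388 × 3/16 = 72.75
  dwarf white-flowered: 388 × 1/16 = 24.25
Contribution of tall white-flowered: (93 − 72.75)² / 72.75 = 5.6366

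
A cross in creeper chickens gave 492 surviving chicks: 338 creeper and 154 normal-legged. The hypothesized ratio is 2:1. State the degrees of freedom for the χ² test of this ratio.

A goodness-of-fit test with 2 phenotype classes has df = 2 − 1 = 1.

1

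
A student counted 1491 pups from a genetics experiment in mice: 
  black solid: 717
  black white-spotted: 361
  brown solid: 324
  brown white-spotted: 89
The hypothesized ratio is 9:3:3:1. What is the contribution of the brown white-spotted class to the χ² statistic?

0.188

Under the 9:3:3:1 hypothesis (Σ ratio = 16, N = 1491):
  black solid: 1491 × 9/16 = 838.6875
  black white-spotted: 1491 × 3/16 = 279.5625
  brown solid: 1491 × 3/16 = 279.5625
  brown white-spotted: 1491 × 1/16 = 93.1875
Contribution of brown white-spotted: (89 − 93.1875)² / 93.1875 = 0.1882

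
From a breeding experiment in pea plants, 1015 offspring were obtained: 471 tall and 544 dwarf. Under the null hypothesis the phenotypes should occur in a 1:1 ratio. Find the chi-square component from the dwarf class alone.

Under the 1:1 hypothesis (Σ ratio = 2, N = 1015):
  tall: 1015 × 1/2 = 507.5
  dwarf: 1015 × 1/2 = 507.5
Contribution of dwarf: (544 − 507.5)² / 507.5 = 2.6251

2.625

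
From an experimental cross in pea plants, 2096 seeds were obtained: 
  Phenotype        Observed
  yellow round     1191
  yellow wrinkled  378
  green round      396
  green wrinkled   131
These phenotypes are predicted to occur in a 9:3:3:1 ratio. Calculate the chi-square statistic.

0.718

Under the 9:3:3:1 hypothesis (Σ ratio = 16, N = 2096):
  yellow round: 2096 × 9/16 = 1179
  yellow wrinkled: 2096 × 3/16 = 393
  green round: 2096 × 3/16 = 393
  green wrinkled: 2096 × 1/16 = 131
χ² = Σ (O − E)² / E
  yellow round: (1191 − 1179)² / 1179 = 0.1221
  yellow wrinkled: (378 − 393)² / 393 = 0.5725
  green round: (396 − 393)² / 393 = 0.0229
  green wrinkled: (131 − 131)² / 131 = 0.0000
χ² = 0.1221 + 0.5725 + 0.0229 + 0.0000 = 0.7175 ≈ 0.718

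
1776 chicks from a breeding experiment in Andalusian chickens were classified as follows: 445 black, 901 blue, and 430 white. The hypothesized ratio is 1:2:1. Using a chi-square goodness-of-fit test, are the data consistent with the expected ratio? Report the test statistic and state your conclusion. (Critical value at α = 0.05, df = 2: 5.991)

0.634; consistent

Under the 1:2:1 hypothesis (Σ ratio = 4, N = 1776):
  black: 1776 × 1/4 = 444
  blue: 1776 × 2/4 = 888
  white: 1776 × 1/4 = 444
χ² = Σ (O − E)² / E
  black: (445 − 444)² / 444 = 0.0023
  blue: (901 − 888)² / 888 = 0.1903
  white: (430 − 444)² / 444 = 0.4414
χ² = 0.0023 + 0.1903 + 0.4414 = 0.634
Degrees of freedom = 3 − 1 = 2; critical value at α = 0.05 is 5.991.
Since 0.634 < 5.991, we fail to reject the null hypothesis — the data are consistent with the 1:2:1 ratio.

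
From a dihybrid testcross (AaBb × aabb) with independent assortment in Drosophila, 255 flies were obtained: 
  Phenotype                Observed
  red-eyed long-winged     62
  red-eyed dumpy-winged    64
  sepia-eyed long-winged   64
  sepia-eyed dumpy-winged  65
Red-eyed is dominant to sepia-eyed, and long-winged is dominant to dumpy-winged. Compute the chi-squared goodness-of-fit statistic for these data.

0.075

A dihybrid testcross with independent assortment gives a 1:1:1:1 ratio.
Expected counts for N = 255 under a 1:1:1:1 ratio (total parts = 4):
  red-eyed long-winged: 255 × 1/4 = 63.75
  red-eyed dumpy-winged: 255 × 1/4 = 63.75
  sepia-eyed long-winged: 255 × 1/4 = 63.75
  sepia-eyed dumpy-winged: 255 × 1/4 = 63.75
χ² = Σ (O − E)² / E
  red-eyed long-winged: (62 − 63.75)² / 63.75 = 0.0480
  red-eyed dumpy-winged: (64 − 63.75)² / 63.75 = 0.0010
  sepia-eyed long-winged: (64 − 63.75)² / 63.75 = 0.0010
  sepia-eyed dumpy-winged: (65 − 63.75)² / 63.75 = 0.0245
χ² = 0.0480 + 0.0010 + 0.0010 + 0.0245 = 0.0745 ≈ 0.075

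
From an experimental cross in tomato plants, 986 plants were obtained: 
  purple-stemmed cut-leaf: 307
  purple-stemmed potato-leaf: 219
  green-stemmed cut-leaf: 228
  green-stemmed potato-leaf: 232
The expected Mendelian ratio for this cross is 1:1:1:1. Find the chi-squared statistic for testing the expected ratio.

20.158

Total ratio parts = 4. Expected numbers out of 986:
  purple-stemmed cut-leaf: 986 × 1/4 = 246.5
  purple-stemmed potato-leaf: 986 × 1/4 = 246.5
  green-stemmed cut-leaf: 986 × 1/4 = 246.5
  green-stemmed potato-leaf: 986 × 1/4 = 246.5
χ² = Σ (O − E)² / E
  purple-stemmed cut-leaf: (307 − 246.5)² / 246.5 = 14.8489
  purple-stemmed potato-leaf: (219 − 246.5)² / 246.5 = 3.0680
  green-stemmed cut-leaf: (228 − 246.5)² / 246.5 = 1.3884
  green-stemmed potato-leaf: (232 − 246.5)² / 246.5 = 0.8529
χ² = 14.8489 + 3.0680 + 1.3884 + 0.8529 = 20.1582 ≈ 20.158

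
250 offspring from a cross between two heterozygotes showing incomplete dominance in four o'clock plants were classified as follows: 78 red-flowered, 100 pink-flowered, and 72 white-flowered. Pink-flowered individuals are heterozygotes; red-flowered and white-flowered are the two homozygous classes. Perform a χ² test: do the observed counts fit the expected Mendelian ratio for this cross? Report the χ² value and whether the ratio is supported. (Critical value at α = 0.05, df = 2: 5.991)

10.288; not consistent

With incomplete dominance, a heterozygote × heterozygote cross gives a 1:2:1 phenotypic ratio.
Expected counts for N = 250 under a 1:2:1 ratio (total parts = 4):
  red-flowered: 250 × 1/4 = 62.5
  pink-flowered: 250 × 2/4 = 125
  white-flowered: 250 × 1/4 = 62.5
χ² = Σ (O − E)² / E
  red-flowered: (78 − 62.5)² / 62.5 = 3.8440
  pink-flowered: (100 − 125)² / 125 = 5.0000
  white-flowered: (72 − 62.5)² / 62.5 = 1.4440
χ² = 3.8440 + 5.0000 + 1.4440 = 10.288
Degrees of freedom = 3 − 1 = 2; critical value at α = 0.05 is 5.991.
Since 10.288 > 5.991, we reject the null hypothesis — the data do not fit the 1:2:1 ratio.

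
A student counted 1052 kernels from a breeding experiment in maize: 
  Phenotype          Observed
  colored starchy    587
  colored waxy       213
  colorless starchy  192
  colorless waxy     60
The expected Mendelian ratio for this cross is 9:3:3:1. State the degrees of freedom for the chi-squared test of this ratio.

3

A goodness-of-fit test with 4 phenotype classes has df = 4 − 1 = 3.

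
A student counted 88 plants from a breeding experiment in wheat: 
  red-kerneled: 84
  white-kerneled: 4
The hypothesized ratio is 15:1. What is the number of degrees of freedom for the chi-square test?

1

A goodness-of-fit test with 2 phenotype classes has df = 2 − 1 = 1.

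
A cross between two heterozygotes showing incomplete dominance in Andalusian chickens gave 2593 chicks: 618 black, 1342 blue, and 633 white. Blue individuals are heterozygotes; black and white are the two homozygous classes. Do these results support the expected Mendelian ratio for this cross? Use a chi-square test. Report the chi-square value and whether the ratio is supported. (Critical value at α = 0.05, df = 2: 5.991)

3.367; consistent

With incomplete dominance, a heterozygote × heterozygote cross gives a 1:2:1 phenotypic ratio.
Under the 1:2:1 hypothesis (Σ ratio = 4, N = 2593):
  black: 2593 × 1/4 = 648.25
  blue: 2593 × 2/4 = 1296.5
  white: 2593 × 1/4 = 648.25
χ² = Σ (O − E)² / E
  black: (618 − 648.25)² / 648.25 = 1.4116
  blue: (1342 − 1296.5)² / 1296.5 = 1.5968
  white: (633 − 648.25)² / 648.25 = 0.3588
χ² = 1.4116 + 1.5968 + 0.3588 = 3.3672 ≈ 3.367
Degrees of freedom = 3 − 1 = 2; critical value at α = 0.05 is 5.991.
Since 3.367 < 5.991, we fail to reject the null hypothesis — the data are consistent with the 1:2:1 ratio.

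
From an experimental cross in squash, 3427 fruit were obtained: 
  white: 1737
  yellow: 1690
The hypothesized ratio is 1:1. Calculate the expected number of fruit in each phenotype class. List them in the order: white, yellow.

The 1:1 ratio has 2 parts, so with N = 3427 the expected counts are:
  white: 3427 × 1/2 = 1713.5
  yellow: 3427 × 1/2 = 1713.5

1713.5, 1713.5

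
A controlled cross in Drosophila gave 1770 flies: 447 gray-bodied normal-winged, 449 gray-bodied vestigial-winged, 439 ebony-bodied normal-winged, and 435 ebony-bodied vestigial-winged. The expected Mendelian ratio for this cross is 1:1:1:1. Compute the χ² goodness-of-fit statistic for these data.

Expected counts for N = 1770 under a 1:1:1:1 ratio (total parts = 4):
  gray-bodied normal-winged: 1770 × 1/4 = 442.5
  gray-bodied vestigial-winged: 1770 × 1/4 = 442.5
  ebony-bodied normal-winged: 1770 × 1/4 = 442.5
  ebony-bodied vestigial-winged: 1770 × 1/4 = 442.5
χ² = Σ (O − E)² / E
  gray-bodied normal-winged: (447 − 442.5)² / 442.5 = 0.0458
  gray-bodied vestigial-winged: (449 − 442.5)² / 442.5 = 0.0955
  ebony-bodied normal-winged: (439 − 442.5)² / 442.5 = 0.0277
  ebony-bodied vestigial-winged: (435 − 442.5)² / 442.5 = 0.1271
χ² = 0.0458 + 0.0955 + 0.0277 + 0.1271 = 0.2961 ≈ 0.296

0.296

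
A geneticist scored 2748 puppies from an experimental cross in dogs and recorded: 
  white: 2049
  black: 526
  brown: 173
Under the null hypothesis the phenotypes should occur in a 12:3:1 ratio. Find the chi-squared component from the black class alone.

Under the 12:3:1 hypothesis (Σ ratio = 16, N = 2748):
  white: 2748 × 12/16 = 2061
  black: 2748 × 3/16 = 515.25
  brown: 2748 × 1/16 = 171.75
Contribution of black: (526 − 515.25)² / 515.25 = 0.2243

0.224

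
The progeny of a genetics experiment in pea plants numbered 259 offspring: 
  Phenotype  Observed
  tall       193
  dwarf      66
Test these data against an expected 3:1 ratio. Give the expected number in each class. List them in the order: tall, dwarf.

194.25, 64.75

Expected counts for N = 259 under a 3:1 ratio (total parts = 4):
  tall: 259 × 3/4 = 194.25
  dwarf: 259 × 1/4 = 64.75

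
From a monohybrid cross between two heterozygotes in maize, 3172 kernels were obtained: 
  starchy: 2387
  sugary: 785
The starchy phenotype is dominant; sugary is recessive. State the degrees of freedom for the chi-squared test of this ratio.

1

For a monohybrid cross between heterozygotes with complete dominance, the expected phenotypic ratio is 3:1.
A goodness-of-fit test with 2 phenotype classes has df = 2 − 1 = 1.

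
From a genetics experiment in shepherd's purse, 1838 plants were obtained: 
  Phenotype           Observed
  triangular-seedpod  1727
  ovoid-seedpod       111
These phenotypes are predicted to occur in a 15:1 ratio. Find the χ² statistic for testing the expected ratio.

0.139

Total ratio parts = 16. Expected numbers out of 1838:
  triangular-seedpod: 1838 × 15/16 = 1723.125
  ovoid-seedpod: 1838 × 1/16 = 114.875
χ² = Σ (O − E)² / E
  triangular-seedpod: (1727 − 1723.125)² / 1723.125 = 0.0087
  ovoid-seedpod: (111 − 114.875)² / 114.875 = 0.1307
χ² = 0.0087 + 0.1307 = 0.1394 ≈ 0.139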